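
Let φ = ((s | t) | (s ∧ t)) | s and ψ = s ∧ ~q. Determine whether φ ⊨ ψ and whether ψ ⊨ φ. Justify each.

(⟸) Assume the antecedent. If q is true, the antecedent cannot hold. If q is false, the antecedent forces (q = F, s = T, t = F) or (q = F, s = T, t = T), and ((s | t) | (s ∧ t)) | s holds there. Either way ((s | t) | (s ∧ t)) | s holds.

(⟹) This fails. Under q = T, s = T, t = F, the left side is true but the right side is false.

Not equivalent: only (⇐) holds.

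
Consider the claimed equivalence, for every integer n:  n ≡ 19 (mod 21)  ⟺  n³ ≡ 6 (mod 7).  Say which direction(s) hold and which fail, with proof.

(→) Suppose n ≡ 19 (mod 21). Then n³ ≡ 19³ = 6859 (mod 21), and since 7 ∣ 21, also n³ ≡ 6 (mod 7).

(←) This fails: take n = 3. Then 3³ = 27 ≡ 6 (mod 7), yet 3 ≡ 3 (mod 21), not 19.

The forward direction holds; the converse fails.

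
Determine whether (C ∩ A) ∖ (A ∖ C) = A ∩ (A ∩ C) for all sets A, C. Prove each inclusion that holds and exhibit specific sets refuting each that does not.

Forward inclusion. Let x ∈ (C ∩ A) ∖ (A ∖ C). Then x ∈ A ∩ C, from which x ∈ A ∩ (A ∩ C).

Reverse inclusion. Let x ∈ A ∩ (A ∩ C). Then x ∈ A ∩ C, from which x ∈ (C ∩ A) ∖ (A ∖ C).

Both inclusions hold.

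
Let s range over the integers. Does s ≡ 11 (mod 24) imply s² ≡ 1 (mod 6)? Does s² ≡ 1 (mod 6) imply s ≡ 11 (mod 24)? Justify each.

Forward direction. Suppose s ≡ 11 (mod 24). Then s² ≡ 11² = 121 (mod 24), and since 6 ∣ 24, also s² ≡ 1 (mod 6).

Converse. This fails: take s = 1. Then 1² = 1 ≡ 1 (mod 6), yet 1 ≡ 1 (mod 24), not 11.

The forward direction holds; the converse fails.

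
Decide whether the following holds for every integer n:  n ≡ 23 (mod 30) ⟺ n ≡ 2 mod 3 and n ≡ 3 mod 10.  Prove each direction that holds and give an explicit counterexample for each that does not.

(→) Suppose n ≡ 23 (mod 30); write n = 30j + 23. Since 3 ∣ 30, reducing mod 3 gives n ≡ 23 ≡ 2 (mod 3); since 10 ∣ 30, reducing mod 10 gives n ≡ 23 ≡ 3 (mod 10).

(←) Conversely, if n ≡ 2 (mod 3) and n ≡ 3 (mod 10), then by the Chinese remainder theorem n ≡ 23 (mod 30). This is exactly n ≡ 23 (mod 30).

Equivalent; both directions hold.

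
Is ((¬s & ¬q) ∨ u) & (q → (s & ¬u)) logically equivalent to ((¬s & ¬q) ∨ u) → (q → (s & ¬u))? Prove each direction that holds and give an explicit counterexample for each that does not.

Forward direction. Assume the antecedent. If s is true, the antecedent forces (s = T, q = F, u = T), and the consequent holds there. If s is false, the antecedent forces (s = F, q = F, u = F) or (s = F, q = F, u = T), and the consequent holds there. Either way the consequent holds.

Converse. This fails. Under s = T, q = F, u = F, the left side is false but the right side is true.

The forward direction holds; the converse fails.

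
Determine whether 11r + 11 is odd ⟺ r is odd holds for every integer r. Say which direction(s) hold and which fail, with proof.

(→) This fails: r = 2 gives 11r + 11 = 33, which is odd, but 2 is even, not odd.

(←) This also fails: r = 3 is odd, but 11r + 11 = 44 is even, not odd.

Neither implication holds.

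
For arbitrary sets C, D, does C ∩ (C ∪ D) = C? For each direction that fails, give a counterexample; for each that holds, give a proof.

(⊆) Let x ∈ C ∩ (C ∪ D). Then either x ∈ C and x ∉ D; or x ∈ C ∩ D. In each case x ∈ C, so C ∩ (C ∪ D) ⊆ C.

(⊇) Let x ∈ C. Then either x ∈ C and x ∉ D; or x ∈ C ∩ D. In each case x ∈ C ∩ (C ∪ D), so C ⊆ C ∩ (C ∪ D).

Both inclusions hold; the sets are equal.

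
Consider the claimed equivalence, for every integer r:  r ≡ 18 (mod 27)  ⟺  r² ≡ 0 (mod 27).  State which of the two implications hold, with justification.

(⟹) Suppose r ≡ 18 (mod 27). Write r = 27j + 18. Then (27j + 18)² = 729j² + 972j + 324 = 27(27j² + 36j + 12) + 0, so r² ≡ 0 (mod 27).

(⟸) This fails: take r = 0. Then 0² = 0 ≡ 0 (mod 27), yet 0 ≡ 0 (mod 27), not 18.

The forward direction holds; the converse fails.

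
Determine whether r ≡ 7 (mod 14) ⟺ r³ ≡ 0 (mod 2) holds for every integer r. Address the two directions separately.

(⟹) This fails: take r = 7. Then 7 ≡ 7 (mod 14), but 7³ = 343 ≡ 1 (mod 2), not 0.

(⟸) This fails: take r = 0. Then 0³ = 0 ≡ 0 (mod 2), yet 0 ≡ 0 (mod 14), not 7.

Neither direction holds.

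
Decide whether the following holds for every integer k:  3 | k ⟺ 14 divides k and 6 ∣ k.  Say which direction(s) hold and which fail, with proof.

Converse. Suppose 14 ∣ k and 6 ∣ k. Any common multiple of 14 and 6 is a multiple of their lcm; here lcm(14, 6) = 14·6/gcd(14, 6) = 84/2 = 42, so 42 ∣ k. Since 3 ∣ 42, it follows that 3 ∣ k.

Forward direction. This fails: take k = 3. Certainly 3 ∣ 3, but 14 ∤ 3.

Not equivalent: only (⇐) holds.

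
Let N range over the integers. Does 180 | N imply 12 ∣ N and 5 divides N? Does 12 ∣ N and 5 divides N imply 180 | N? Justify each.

(⇒) holds; (⇐) fails.

[⇒] If 180 ∣ N, write N = 180q. Since 180 = 15·12, N = 12·(15q), so 12 ∣ N; and since 180 = 36·5, N = 5·(36q), so 5 ∣ N.

[⇐] This fails: take N = 60. Both 12 ∣ 60 and 5 ∣ 60, yet 60 is not a multiple of 180 (since 60 = 0·180 + 60), so 180 ∤ 60.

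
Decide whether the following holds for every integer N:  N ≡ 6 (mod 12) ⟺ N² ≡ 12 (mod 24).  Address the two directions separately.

Equivalent; both directions hold.

Forward direction. Suppose N ≡ 6 (mod 12). Working modulo 24, N ∈ {6, 18}; for each such r, r² ≡ 12 (mod 24).

Converse. The residues r modulo 24 with r² ≡ 12 (mod 24) are exactly {6, 18}, and each is ≡ 6 (mod 12).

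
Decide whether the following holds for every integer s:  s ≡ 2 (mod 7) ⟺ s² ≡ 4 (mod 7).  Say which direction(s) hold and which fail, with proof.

[⇒] Suppose s ≡ 2 (mod 7). Write s = 7j + 2. Then (7j + 2)² = 49j² + 28j + 4 = 7(7j² + 4j) + 4, so s² ≡ 4 (mod 7).

[⇐] This fails: take s = 5. Then 5² = 25 ≡ 4 (mod 7), yet 5 ≡ 5 (mod 7), not 2.

The forward direction holds; the converse fails.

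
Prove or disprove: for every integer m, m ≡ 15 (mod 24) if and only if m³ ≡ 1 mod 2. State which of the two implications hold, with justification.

(⟹) Suppose m ≡ 15 (mod 24). Then m³ ≡ 15³ = 3375 (mod 24), and since 2 ∣ 24, also m³ ≡ 1 (mod 2).

(⟸) This fails: take m = 1. Then 1³ = 1 ≡ 1 (mod 2), yet 1 ≡ 1 (mod 24), not 15.

(⇒) holds; (⇐) fails.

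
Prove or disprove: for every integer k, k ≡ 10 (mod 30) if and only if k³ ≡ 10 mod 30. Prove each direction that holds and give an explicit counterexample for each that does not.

Forward direction. Suppose k ≡ 10 (mod 30). Write k = 30j + 10. Then (30j + 10)³ = 27000j³ + 27000j² + 9000j + 1000 = 30(900j³ + 900j² + 300j + 33) + 10, so k³ ≡ 10 (mod 30).

Converse. Suppose k³ ≡ 10 (mod 30). The only residue r in {0, …, 29} with r³ ≡ 10 (mod 30) is r = 10, so k ≡ 10 (mod 30).

Both implications hold.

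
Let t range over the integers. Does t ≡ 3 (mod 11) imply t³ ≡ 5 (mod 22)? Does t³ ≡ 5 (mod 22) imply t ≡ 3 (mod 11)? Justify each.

(⇒) This fails: take t = 14. Then 14 ≡ 3 (mod 11), but 14³ = 2744 ≡ 16 (mod 22), not 5.

(⇐) Conversely, the residues r modulo 22 with r³ ≡ 5 (mod 22) are exactly {3}, and each is ≡ 3 (mod 11).

Not equivalent: only (⇐) holds.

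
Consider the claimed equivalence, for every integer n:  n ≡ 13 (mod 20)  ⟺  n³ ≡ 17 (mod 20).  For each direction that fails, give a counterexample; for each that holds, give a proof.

Both directions hold; the statement is true.

(←) Suppose n³ ≡ 17 (mod 20). The only residue r in {0, …, 19} with r³ ≡ 17 (mod 20) is r = 13, so n ≡ 13 (mod 20).

(→) Suppose n ≡ 13 (mod 20). Write n = 20j + 13. Then (20j + 13)³ = 8000j³ + 15600j² + 10140j + 2197 = 20(400j³ + 780j² + 507j + 109) + 17, so n³ ≡ 17 (mod 20).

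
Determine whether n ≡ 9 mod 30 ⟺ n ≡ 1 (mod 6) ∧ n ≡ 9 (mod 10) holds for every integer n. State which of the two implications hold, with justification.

Neither implication holds.

[⇒] This fails: n = 9 gives 9 ≡ 9 (mod 30) but 9 ≡ 3 (mod 6), so the conjunction on the right does not hold.

[⇐] This fails: n = 19 satisfies both congruences on the right (19 ≡ 1 mod 6 and 19 ≡ 9 mod 10) yet 19 ≡ 19 (mod 30), not 9.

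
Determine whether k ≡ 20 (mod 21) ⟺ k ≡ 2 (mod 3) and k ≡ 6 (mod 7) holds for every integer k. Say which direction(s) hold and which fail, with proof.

Forward direction. Suppose k ≡ 20 (mod 21); write k = 21j + 20. Since 3 ∣ 21, reducing mod 3 gives k ≡ 20 ≡ 2 (mod 3); since 7 ∣ 21, reducing mod 7 gives k ≡ 20 ≡ 6 (mod 7).

Converse. If k ≡ 2 (mod 3) and k ≡ 6 (mod 7), then by the Chinese remainder theorem k ≡ 20 (mod 21). This is exactly k ≡ 20 (mod 21).

Both directions hold.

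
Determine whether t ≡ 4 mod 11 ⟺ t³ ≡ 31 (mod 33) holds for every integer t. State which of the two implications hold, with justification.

The forward direction fails; the converse holds.

(⇒) This fails: take t = 15. Then 15 ≡ 4 (mod 11), but 15³ = 3375 ≡ 9 (mod 33), not 31.

(⇐) Conversely, the residues r modulo 33 with r³ ≡ 31 (mod 33) are exactly {4}, and each is ≡ 4 (mod 11).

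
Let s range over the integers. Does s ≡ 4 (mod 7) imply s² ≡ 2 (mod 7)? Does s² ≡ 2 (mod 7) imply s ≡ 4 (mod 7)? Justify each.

(⇐) This fails: take s = 3. Then 3² = 9 ≡ 2 (mod 7), yet 3 ≡ 3 (mod 7), not 4.

(⇒) Suppose s ≡ 4 (mod 7). Write s = 7j + 4. Then (7j + 4)² = 49j² + 56j + 16 = 7(7j² + 8j + 2) + 2, so s² ≡ 2 (mod 7).

(⇒) holds; (⇐) fails.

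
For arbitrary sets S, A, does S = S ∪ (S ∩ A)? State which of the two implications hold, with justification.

(⊇) Let x ∈ S ∪ (S ∩ A). Then either x ∈ S and x ∉ A; or x ∈ S ∩ A. In each case x ∈ S, so S ∪ (S ∩ A) ⊆ S.

(⊆) Let x ∈ S. Then either x ∈ S and x ∉ A; or x ∈ S ∩ A. In each case x ∈ S ∪ (S ∩ A), so S ⊆ S ∪ (S ∩ A).

Both inclusions hold; the sets are equal.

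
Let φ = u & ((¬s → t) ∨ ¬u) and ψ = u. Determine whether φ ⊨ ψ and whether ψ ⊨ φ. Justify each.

(⇒) Assume the antecedent. If u is true, u reduces to true regardless of the other variables. If u is false, the antecedent cannot hold. Either way u holds.

(⇐) This fails. Under u = T, s = F, t = F, the left side is false but the right side is true.

(⇒) holds; (⇐) fails.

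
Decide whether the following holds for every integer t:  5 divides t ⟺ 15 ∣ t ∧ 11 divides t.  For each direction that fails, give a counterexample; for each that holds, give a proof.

(⇒) This fails: take t = 5. Certainly 5 ∣ 5, but 15 ∤ 5.

(⇐) Suppose 15 ∣ t and 11 ∣ t. Any common multiple of 15 and 11 is a multiple of their lcm; here gcd(15, 11) = 1, so lcm(15, 11) = 15·11 = 165, so 165 ∣ t. Since 5 ∣ 165, it follows that 5 ∣ t.

The forward direction fails; the converse holds.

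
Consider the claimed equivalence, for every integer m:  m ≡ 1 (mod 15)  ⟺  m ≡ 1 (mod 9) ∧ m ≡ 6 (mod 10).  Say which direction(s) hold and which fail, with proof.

[⇒] This fails: m = 1 gives 1 ≡ 1 (mod 15) but 1 ≡ 1 (mod 10), so the conjunction on the right does not hold.

[⇐] Conversely, if m ≡ 1 (mod 9) and m ≡ 6 (mod 10), then by the Chinese remainder theorem m ≡ 46 (mod 90). Since 46 ≡ 1 (mod 15) and 15 ∣ 90, we get m ≡ 1 (mod 15).

(⇒) fails; (⇐) holds.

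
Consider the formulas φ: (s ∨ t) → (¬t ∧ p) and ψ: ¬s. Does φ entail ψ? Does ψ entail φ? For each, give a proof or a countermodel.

(⟹) This fails. Under s = T, p = T, t = F, the left side is true but the right side is false.

(⟸) This fails. Under s = F, p = F, t = T, the left side is false but the right side is true.

Neither direction holds.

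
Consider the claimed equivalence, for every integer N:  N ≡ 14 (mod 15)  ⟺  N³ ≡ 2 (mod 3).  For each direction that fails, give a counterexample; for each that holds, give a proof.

(⇒) holds; (⇐) fails.

[⇒] Suppose N ≡ 14 (mod 15). Then N³ ≡ 14³ = 2744 (mod 15), and since 3 ∣ 15, also N³ ≡ 2 (mod 3).

[⇐] This fails: take N = 2. Then 2³ = 8 ≡ 2 (mod 3), yet 2 ≡ 2 (mod 15), not 14.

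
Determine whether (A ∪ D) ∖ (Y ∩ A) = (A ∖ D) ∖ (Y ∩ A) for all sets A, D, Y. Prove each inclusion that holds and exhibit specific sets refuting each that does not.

(⊆) fails; (⊇) holds.

(⊆) This inclusion fails. Take A = ∅, D = {1}, Y = ∅; then 1 ∈ (A ∪ D) ∖ (Y ∩ A) but 1 ∉ (A ∖ D) ∖ (Y ∩ A).

(⊇) Let x ∈ (A ∖ D) ∖ (Y ∩ A). Then x ∈ A and x ∉ D, Y, from which x ∈ (A ∪ D) ∖ (Y ∩ A).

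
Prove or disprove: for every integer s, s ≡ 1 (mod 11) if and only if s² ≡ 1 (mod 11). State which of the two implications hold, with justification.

(⇐) This fails: take s = 10. Then 10² = 100 ≡ 1 (mod 11), yet 10 ≡ 10 (mod 11), not 1.

(⇒) Suppose s ≡ 1 (mod 11). Write s = 11j + 1. Then (11j + 1)² = 121j² + 22j + 1 = 11(11j² + 2j) + 1, so s² ≡ 1 (mod 11).

(⇒) holds; (⇐) fails.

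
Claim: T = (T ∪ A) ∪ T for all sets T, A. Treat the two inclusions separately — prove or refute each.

(⊇) This inclusion fails. Take T = ∅, A = {1}; then 1 ∈ (T ∪ A) ∪ T but 1 ∉ T.

(⊆) Let x ∈ T. Then either x ∈ T and x ∉ A; or x ∈ T ∩ A. In each case x ∈ (T ∪ A) ∪ T, so T ⊆ (T ∪ A) ∪ T.

(⊆) holds; (⊇) fails.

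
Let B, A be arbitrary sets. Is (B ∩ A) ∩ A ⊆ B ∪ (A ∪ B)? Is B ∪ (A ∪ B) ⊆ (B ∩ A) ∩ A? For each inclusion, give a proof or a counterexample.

(⊆) Let x ∈ (B ∩ A) ∩ A. Then x ∈ B ∩ A, from which x ∈ B ∪ (A ∪ B).

(⊇) This inclusion fails. Take B = {1}, A = ∅; then 1 ∈ B ∪ (A ∪ B) but 1 ∉ (B ∩ A) ∩ A.

Only the forward inclusion holds.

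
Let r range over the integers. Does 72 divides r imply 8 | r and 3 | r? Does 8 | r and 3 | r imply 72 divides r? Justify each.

(⟹) If 72 ∣ r, write r = 72q. Since 72 = 9·8, r = 8·(9q), so 8 ∣ r; and since 72 = 24·3, r = 3·(24q), so 3 ∣ r.

(⟸) This fails: take r = 24. Both 8 ∣ 24 and 3 ∣ 24, yet 24 is not a multiple of 72 (since 24 = 0·72 + 24), so 72 ∤ 24.

The forward direction holds; the converse fails.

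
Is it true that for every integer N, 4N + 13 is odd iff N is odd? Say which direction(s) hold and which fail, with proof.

Converse. Suppose N is odd. Since 4 is even, 4N is even for every N, so 4N + 13 has the same parity as 13, which is odd. Hence 4N + 13 is odd.

Forward direction. This fails: take N = 6. Then 4N + 13 = 37, which is odd, yet N = 6 is even, not odd.

(⇒) fails; (⇐) holds.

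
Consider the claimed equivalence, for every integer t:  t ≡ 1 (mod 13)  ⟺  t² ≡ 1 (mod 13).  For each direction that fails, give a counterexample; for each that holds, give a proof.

Converse. This fails: take t = 12. Then 12² = 144 ≡ 1 (mod 13), yet 12 ≡ 12 (mod 13), not 1.

Forward direction. Suppose t ≡ 1 (mod 13). Write t = 13j + 1. Then (13j + 1)² = 169j² + 26j + 1 = 13(13j² + 2j) + 1, so t² ≡ 1 (mod 13).

Not equivalent: only (⇒) holds.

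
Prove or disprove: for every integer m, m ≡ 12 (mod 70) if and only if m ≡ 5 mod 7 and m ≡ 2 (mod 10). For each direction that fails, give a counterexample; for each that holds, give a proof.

Equivalent; both directions hold.

(⇒) Suppose m ≡ 12 (mod 70); write m = 70j + 12. Since 7 ∣ 70, reducing mod 7 gives m ≡ 12 ≡ 5 (mod 7); since 10 ∣ 70, reducing mod 10 gives m ≡ 12 ≡ 2 (mod 10).

(⇐) Conversely, if m ≡ 5 (mod 7) and m ≡ 2 (mod 10), then by the Chinese remainder theorem m ≡ 12 (mod 70). This is exactly m ≡ 12 (mod 70).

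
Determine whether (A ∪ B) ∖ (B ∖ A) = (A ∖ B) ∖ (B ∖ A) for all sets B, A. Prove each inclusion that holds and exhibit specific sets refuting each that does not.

(⊆) fails; (⊇) holds.

(⟸) Let x ∈ (A ∖ B) ∖ (B ∖ A). Then x ∈ A and x ∉ B, from which x ∈ (A ∪ B) ∖ (B ∖ A).

(⟹) This inclusion fails. Take B = {1}, A = {1}; then 1 ∈ (A ∪ B) ∖ (B ∖ A) but 1 ∉ (A ∖ B) ∖ (B ∖ A).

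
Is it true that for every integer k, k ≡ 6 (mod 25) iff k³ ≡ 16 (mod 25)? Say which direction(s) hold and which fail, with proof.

(⇐) Suppose k³ ≡ 16 (mod 25). The only residue r in {0, …, 24} with r³ ≡ 16 (mod 25) is r = 6, so k ≡ 6 (mod 25).

(⇒) Suppose k ≡ 6 (mod 25). Write k = 25j + 6. Then (25j + 6)³ = 15625j³ + 11250j² + 2700j + 216 = 25(625j³ + 450j² + 108j + 8) + 16, so k³ ≡ 16 (mod 25).

Both directions hold.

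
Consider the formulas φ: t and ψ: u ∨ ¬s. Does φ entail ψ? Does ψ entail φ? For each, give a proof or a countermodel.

Forward direction. This fails. Under s = T, t = T, u = F, the left side is true but the right side is false.

Converse. This fails. Under s = F, t = F, u = F, the left side is false but the right side is true.

Neither implication holds.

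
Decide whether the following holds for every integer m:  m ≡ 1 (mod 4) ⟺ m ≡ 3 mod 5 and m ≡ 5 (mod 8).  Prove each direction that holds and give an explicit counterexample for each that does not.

Only the converse holds.

[⇒] This fails: m = 1 gives 1 ≡ 1 (mod 4) but 1 ≡ 1 (mod 5), so the conjunction on the right does not hold.

[⇐] Conversely, if m ≡ 3 (mod 5) and m ≡ 5 (mod 8), then by the Chinese remainder theorem m ≡ 13 (mod 40). Since 13 ≡ 1 (mod 4) and 4 ∣ 40, we get m ≡ 1 (mod 4).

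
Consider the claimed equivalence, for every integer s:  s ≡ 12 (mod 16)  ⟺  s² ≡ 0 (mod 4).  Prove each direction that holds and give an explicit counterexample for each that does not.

Not equivalent: only (⇒) holds.

(⟹) Suppose s ≡ 12 (mod 16). Then s² ≡ 12² = 144 (mod 16), and since 4 ∣ 16, also s² ≡ 0 (mod 4).

(⟸) This fails: take s = 0. Then 0² = 0 ≡ 0 (mod 4), yet 0 ≡ 0 (mod 16), not 12.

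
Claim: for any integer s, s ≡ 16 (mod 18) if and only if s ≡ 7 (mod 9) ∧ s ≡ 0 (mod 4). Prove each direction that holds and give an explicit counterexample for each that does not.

The forward direction fails; the converse holds.

(→) This fails: s = 34 gives 34 ≡ 16 (mod 18) but 34 ≡ 2 (mod 4), so the conjunction on the right does not hold.

(←) Conversely, if s ≡ 7 (mod 9) and s ≡ 0 (mod 4), then by the Chinese remainder theorem s ≡ 16 (mod 36). Since 16 ≡ 16 (mod 18) and 18 ∣ 36, we get s ≡ 16 (mod 18).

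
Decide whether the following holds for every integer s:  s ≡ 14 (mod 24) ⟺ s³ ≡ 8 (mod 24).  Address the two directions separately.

[⇒] Suppose s ≡ 14 (mod 24). Write s = 24j + 14. Then (24j + 14)³ = 13824j³ + 24192j² + 14112j + 2744 = 24(576j³ + 1008j² + 588j + 114) + 8, so s³ ≡ 8 (mod 24).

[⇐] This fails: take s = 2. Then 2³ = 8 ≡ 8 (mod 24), yet 2 ≡ 2 (mod 24), not 14.

(⇒) holds; (⇐) fails.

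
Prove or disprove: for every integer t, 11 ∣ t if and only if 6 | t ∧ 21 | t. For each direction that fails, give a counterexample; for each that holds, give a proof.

(⇒) fails and (⇐) fails.

(⟹) This fails: take t = 11. Certainly 11 ∣ 11, but 6 ∤ 11.

(⟸) This fails: take t = 42. Both 6 ∣ 42 and 21 ∣ 42, yet 42 is not a multiple of 11 (since 42 = 3·11 + 9), so 11 ∤ 42.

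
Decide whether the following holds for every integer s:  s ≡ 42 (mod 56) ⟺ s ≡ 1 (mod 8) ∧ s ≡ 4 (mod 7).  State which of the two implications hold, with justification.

Both directions fail.

(⇒) This fails: s = 42 gives 42 ≡ 42 (mod 56) but 42 ≡ 2 (mod 8), so the conjunction on the right does not hold.

(⇐) This fails: s = 25 satisfies both congruences on the right (25 ≡ 1 mod 8 and 25 ≡ 4 mod 7) yet 25 ≡ 25 (mod 56), not 42.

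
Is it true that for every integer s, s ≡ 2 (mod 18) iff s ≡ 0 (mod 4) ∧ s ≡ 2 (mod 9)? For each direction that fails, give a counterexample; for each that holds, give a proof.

(→) This fails: s = 2 gives 2 ≡ 2 (mod 18) but 2 ≡ 2 (mod 4), so the conjunction on the right does not hold.

(←) Conversely, if s ≡ 0 (mod 4) and s ≡ 2 (mod 9), then by the Chinese remainder theorem s ≡ 20 (mod 36). Since 20 ≡ 2 (mod 18) and 18 ∣ 36, we get s ≡ 2 (mod 18).

Only the reverse direction holds.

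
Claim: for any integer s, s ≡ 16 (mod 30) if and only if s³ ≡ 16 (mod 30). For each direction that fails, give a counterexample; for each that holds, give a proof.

Both directions hold.

[⇒] Suppose s ≡ 16 (mod 30). Write s = 30j + 16. Then (30j + 16)³ = 27000j³ + 43200j² + 23040j + 4096 = 30(900j³ + 1440j² + 768j + 136) + 16, so s³ ≡ 16 (mod 30).

[⇐] Conversely, suppose s³ ≡ 16 (mod 30). The only residue r in {0, …, 29} with r³ ≡ 16 (mod 30) is r = 16, so s ≡ 16 (mod 30).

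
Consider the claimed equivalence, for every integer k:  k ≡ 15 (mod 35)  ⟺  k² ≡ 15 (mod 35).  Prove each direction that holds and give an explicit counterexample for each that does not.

Only the forward implication holds.

(→) Suppose k ≡ 15 (mod 35). Write k = 35j + 15. Then (35j + 15)² = 1225j² + 1050j + 225 = 35(35j² + 30j + 6) + 15, so k² ≡ 15 (mod 35).

(←) This fails: take k = 20. Then 20² = 400 ≡ 15 (mod 35), yet 20 ≡ 20 (mod 35), not 15.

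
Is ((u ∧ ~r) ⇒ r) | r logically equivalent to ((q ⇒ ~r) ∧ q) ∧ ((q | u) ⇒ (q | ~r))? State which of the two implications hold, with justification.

(⇒) This fails. Under r = F, u = F, q = F, the left side is true but the right side is false.

(⇐) This fails. Under r = F, u = T, q = T, the left side is false but the right side is true.

Neither direction holds.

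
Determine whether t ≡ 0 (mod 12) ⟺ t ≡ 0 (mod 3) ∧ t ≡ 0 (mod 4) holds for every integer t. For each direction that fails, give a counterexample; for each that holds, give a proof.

The biconditional holds.

Forward direction. Suppose t ≡ 0 (mod 12); write t = 12j + 0. Since 3 ∣ 12, reducing mod 3 gives t ≡ 0 (mod 3); since 4 ∣ 12, reducing mod 4 gives t ≡ 0 (mod 4).

Converse. If t ≡ 0 (mod 3) and t ≡ 0 (mod 4), then by the Chinese remainder theorem t ≡ 0 (mod 12). This is exactly t ≡ 0 (mod 12).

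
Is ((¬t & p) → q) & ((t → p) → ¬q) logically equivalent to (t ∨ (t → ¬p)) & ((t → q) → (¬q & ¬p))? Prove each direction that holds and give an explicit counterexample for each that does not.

Only the converse holds.

(⇐) Assume the antecedent. If p is true, the antecedent forces (q = F, p = T, t = T), and the consequent holds there. If p is false, the antecedent forces (q = F, p = F, t = F) or (q = F, p = F, t = T), and the consequent holds there. Either way the consequent holds.

(⇒) This fails. Under q = T, p = F, t = T, the left side is true but the right side is false.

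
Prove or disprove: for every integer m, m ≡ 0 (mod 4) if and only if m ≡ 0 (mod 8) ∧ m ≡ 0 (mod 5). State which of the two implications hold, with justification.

(⇒) fails; (⇐) holds.

Forward direction. This fails: m = 32 gives 32 ≡ 0 (mod 4) but 32 ≡ 2 (mod 5), so the conjunction on the right does not hold.

Converse. If m ≡ 0 (mod 8) and m ≡ 0 (mod 5), then by the Chinese remainder theorem m ≡ 0 (mod 40). Since 0 ≡ 0 (mod 4) and 4 ∣ 40, we get m ≡ 0 (mod 4).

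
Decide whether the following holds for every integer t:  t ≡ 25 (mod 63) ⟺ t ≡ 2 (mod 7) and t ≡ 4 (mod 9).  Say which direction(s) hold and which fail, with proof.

Forward direction. This fails: t = 25 gives 25 ≡ 25 (mod 63) but 25 ≡ 4 (mod 7), so the conjunction on the right does not hold.

Converse. This fails: t = 58 satisfies both congruences on the right (58 ≡ 2 mod 7 and 58 ≡ 4 mod 9) yet 58 ≡ 58 (mod 63), not 25.

Neither direction holds.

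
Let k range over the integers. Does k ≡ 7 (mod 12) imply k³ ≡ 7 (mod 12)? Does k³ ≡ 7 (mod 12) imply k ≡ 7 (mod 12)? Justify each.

Both directions hold; the statement is true.

(←) Suppose k³ ≡ 7 (mod 12). The only residue r in {0, …, 11} with r³ ≡ 7 (mod 12) is r = 7, so k ≡ 7 (mod 12).

(→) Suppose k ≡ 7 (mod 12). Write k = 12j + 7. Then (12j + 7)³ = 1728j³ + 3024j² + 1764j + 343 = 12(144j³ + 252j² + 147j + 28) + 7, so k³ ≡ 7 (mod 12).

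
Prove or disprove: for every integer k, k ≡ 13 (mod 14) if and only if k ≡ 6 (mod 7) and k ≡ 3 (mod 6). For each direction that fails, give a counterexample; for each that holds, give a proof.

(→) This fails: k = 41 gives 41 ≡ 13 (mod 14) but 41 ≡ 5 (mod 6), so the conjunction on the right does not hold.

(←) Conversely, if k ≡ 6 (mod 7) and k ≡ 3 (mod 6), then by the Chinese remainder theorem k ≡ 27 (mod 42). Since 27 ≡ 13 (mod 14) and 14 ∣ 42, we get k ≡ 13 (mod 14).

Only the converse holds.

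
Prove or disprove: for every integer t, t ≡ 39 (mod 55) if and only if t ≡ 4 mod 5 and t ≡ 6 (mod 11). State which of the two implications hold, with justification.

Both implications hold.

(⟹) Suppose t ≡ 39 (mod 55); write t = 55j + 39. Since 5 ∣ 55, reducing mod 5 gives t ≡ 39 ≡ 4 (mod 5); since 11 ∣ 55, reducing mod 11 gives t ≡ 39 ≡ 6 (mod 11).

(⟸) Conversely, if t ≡ 4 (mod 5) and t ≡ 6 (mod 11), then by the Chinese remainder theorem t ≡ 39 (mod 55). This is exactly t ≡ 39 (mod 55).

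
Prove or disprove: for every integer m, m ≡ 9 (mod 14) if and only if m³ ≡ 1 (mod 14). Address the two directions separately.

(⟹) Suppose m ≡ 9 (mod 14). Write m = 14j + 9. Then (14j + 9)³ = 2744j³ + 5292j² + 3402j + 729 = 14(196j³ + 378j² + 243j + 52) + 1, so m³ ≡ 1 (mod 14).

(⟸) This fails: take m = 1. Then 1³ = 1 ≡ 1 (mod 14), yet 1 ≡ 1 (mod 14), not 9.

Only the forward direction holds.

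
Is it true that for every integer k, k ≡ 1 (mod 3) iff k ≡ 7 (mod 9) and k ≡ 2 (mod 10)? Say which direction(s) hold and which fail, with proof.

(⟹) This fails: k = 1 gives 1 ≡ 1 (mod 3) but 1 ≡ 1 (mod 9), so the conjunction on the right does not hold.

(⟸) Conversely, if k ≡ 7 (mod 9) and k ≡ 2 (mod 10), then by the Chinese remainder theorem k ≡ 52 (mod 90). Since 52 ≡ 1 (mod 3) and 3 ∣ 90, we get k ≡ 1 (mod 3).

The forward direction fails; the converse holds.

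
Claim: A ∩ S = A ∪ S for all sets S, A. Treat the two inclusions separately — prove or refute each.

Only the forward inclusion holds.

(⊆) Let x ∈ A ∩ S. Then x ∈ S ∩ A, from which x ∈ A ∪ S.

(⊇) This inclusion fails. Take S = {1}, A = ∅; then 1 ∈ A ∪ S but 1 ∉ A ∩ S.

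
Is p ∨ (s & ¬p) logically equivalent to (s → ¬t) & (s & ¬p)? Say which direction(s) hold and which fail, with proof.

(⇐) Assume the antecedent. If p is true, the antecedent cannot hold. If p is false, the antecedent forces (p = F, s = T, t = F), and p ∨ (s & ¬p) holds there. Either way p ∨ (s & ¬p) holds.

(⇒) This fails. Under p = T, s = F, t = F, the left side is true but the right side is false.

Not equivalent: only (⇐) holds.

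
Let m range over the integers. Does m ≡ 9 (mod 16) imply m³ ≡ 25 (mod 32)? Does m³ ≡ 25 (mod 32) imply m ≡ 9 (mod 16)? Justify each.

(⇐) The residues r modulo 32 with r³ ≡ 25 (mod 32) are exactly {9}, and each is ≡ 9 (mod 16).

(⇒) This fails: take m = 25. Then 25 ≡ 9 (mod 16), but 25³ = 15625 ≡ 9 (mod 32), not 25.

Only the reverse direction holds.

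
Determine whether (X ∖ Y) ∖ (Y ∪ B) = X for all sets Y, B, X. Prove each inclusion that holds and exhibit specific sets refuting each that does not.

Forward inclusion. Let x ∈ (X ∖ Y) ∖ (Y ∪ B). Then x ∈ X and x ∉ Y, B, from which x ∈ X.

Reverse inclusion. This inclusion fails. Take Y = {1}, B = ∅, X = {1}; then 1 ∈ X but 1 ∉ (X ∖ Y) ∖ (Y ∪ B).

The sets are not equal: only the forward inclusion holds.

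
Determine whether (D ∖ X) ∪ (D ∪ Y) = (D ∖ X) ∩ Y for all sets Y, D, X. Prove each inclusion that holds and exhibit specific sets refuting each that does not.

Forward inclusion. This inclusion fails. Take Y = {1}, D = ∅, X = ∅; then 1 ∈ (D ∖ X) ∪ (D ∪ Y) but 1 ∉ (D ∖ X) ∩ Y.

Reverse inclusion. Let x ∈ (D ∖ X) ∩ Y. Then x ∈ Y ∩ D and x ∉ X, from which x ∈ (D ∖ X) ∪ (D ∪ Y).

Only the reverse inclusion holds.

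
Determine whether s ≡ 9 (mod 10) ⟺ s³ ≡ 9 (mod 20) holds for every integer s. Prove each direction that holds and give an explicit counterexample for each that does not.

Forward direction. This fails: take s = 19. Then 19 ≡ 9 (mod 10), but 19³ = 6859 ≡ 19 (mod 20), not 9.

Converse. The residues r modulo 20 with r³ ≡ 9 (mod 20) are exactly {9}, and each is ≡ 9 (mod 10).

(⇒) fails; (⇐) holds.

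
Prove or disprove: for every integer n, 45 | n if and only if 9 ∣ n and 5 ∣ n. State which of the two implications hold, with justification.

[⇒] If 45 ∣ n, write n = 45q. Since 45 = 5·9, n = 9·(5q), so 9 ∣ n; and since 45 = 9·5, n = 5·(9q), so 5 ∣ n.

[⇐] Suppose 9 ∣ n and 5 ∣ n. Any common multiple of 9 and 5 is a multiple of their lcm; here gcd(9, 5) = 1, so lcm(9, 5) = 9·5 = 45, so 45 ∣ n.

Both directions hold; the statement is true.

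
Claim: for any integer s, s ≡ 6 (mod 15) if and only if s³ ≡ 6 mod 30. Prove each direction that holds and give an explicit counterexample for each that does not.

Not equivalent: only (⇐) holds.

[⇒] This fails: take s = 21. Then 21 ≡ 6 (mod 15), but 21³ = 9261 ≡ 21 (mod 30), not 6.

[⇐] Conversely, the residues r modulo 30 with r³ ≡ 6 (mod 30) are exactly {6}, and each is ≡ 6 (mod 15).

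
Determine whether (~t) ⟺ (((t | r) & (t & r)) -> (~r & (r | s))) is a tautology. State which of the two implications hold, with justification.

(→) Assume the antecedent. If t is true, the antecedent cannot hold. If t is false, the consequent reduces to true regardless of the other variables. Either way the consequent holds.

(←) This fails. Under t = T, s = F, r = F, the left side is false but the right side is true.

Only the forward implication holds.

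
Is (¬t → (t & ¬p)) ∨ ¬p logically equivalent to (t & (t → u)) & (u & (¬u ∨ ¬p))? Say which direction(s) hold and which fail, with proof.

Forward direction. This fails. Under u = F, t = F, p = F, the left side is true but the right side is false.

Converse. Assume the antecedent. If u is true, the antecedent forces (u = T, t = T, p = F), and (¬t → (t & ¬p)) ∨ ¬p holds there. If u is false, the antecedent cannot hold. Either way (¬t → (t & ¬p)) ∨ ¬p holds.

Only the reverse direction holds.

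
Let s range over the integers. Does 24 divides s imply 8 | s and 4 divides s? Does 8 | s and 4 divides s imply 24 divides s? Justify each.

Only the forward implication holds.

[⇐] This fails: take s = 8. Both 8 ∣ 8 and 4 ∣ 8, yet 8 is not a multiple of 24 (since 8 = 0·24 + 8), so 24 ∤ 8.

[⇒] If 24 ∣ s, write s = 24q. Since 24 = 3·8, s = 8·(3q), so 8 ∣ s; and since 24 = 6·4, s = 4·(6q), so 4 ∣ s.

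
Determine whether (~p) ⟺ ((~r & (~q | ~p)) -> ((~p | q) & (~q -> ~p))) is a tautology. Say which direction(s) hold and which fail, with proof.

The forward direction holds; the converse fails.

(⟹) Assume the antecedent. If q is true, the consequent reduces to true regardless of the other variables. If q is false, the antecedent forces (q = F, p = F, r = F) or (q = F, p = F, r = T), and the consequent holds there. Either way the consequent holds.

(⟸) This fails. Under q = T, p = T, r = F, the left side is false but the right side is true.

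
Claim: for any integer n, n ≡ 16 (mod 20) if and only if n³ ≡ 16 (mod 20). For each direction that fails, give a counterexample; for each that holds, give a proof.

(⇒) holds; (⇐) fails.

[⇒] Suppose n ≡ 16 (mod 20). Write n = 20j + 16. Then (20j + 16)³ = 8000j³ + 19200j² + 15360j + 4096 = 20(400j³ + 960j² + 768j + 204) + 16, so n³ ≡ 16 (mod 20).

[⇐] This fails: take n = 6. Then 6³ = 216 ≡ 16 (mod 20), yet 6 ≡ 6 (mod 20), not 16.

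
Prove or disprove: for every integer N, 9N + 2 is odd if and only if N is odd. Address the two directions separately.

(→) Suppose 9N + 2 is odd. Since 9 is odd, 9N and N have the same parity, so 9N + 2 ≡ N + 2 (mod 2). As 2 is even, 9N + 2 is odd exactly when N is odd. Thus N is odd.

(←) Conversely, suppose N is odd; write N = 2j + 1. Then 9N + 2 = 9·(2j + 1) + 2 = 2·9j + 11, which is odd.

The biconditional holds.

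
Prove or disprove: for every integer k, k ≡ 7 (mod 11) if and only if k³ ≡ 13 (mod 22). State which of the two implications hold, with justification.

Not equivalent: only (⇐) holds.

(⇒) This fails: take k = 18. Then 18 ≡ 7 (mod 11), but 18³ = 5832 ≡ 2 (mod 22), not 13.

(⇐) Conversely, the residues r modulo 22 with r³ ≡ 13 (mod 22) are exactly {7}, and each is ≡ 7 (mod 11).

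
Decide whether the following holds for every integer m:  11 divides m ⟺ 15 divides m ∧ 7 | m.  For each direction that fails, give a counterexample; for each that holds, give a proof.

Neither implication holds.

(⟹) This fails: take m = 11. Certainly 11 ∣ 11, but 15 ∤ 11.

(⟸) This fails: take m = 105. Both 15 ∣ 105 and 7 ∣ 105, yet 105 is not a multiple of 11 (since 105 = 9·11 + 6), so 11 ∤ 105.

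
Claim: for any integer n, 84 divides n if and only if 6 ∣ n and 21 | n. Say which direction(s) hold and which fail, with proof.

(→) If 84 ∣ n, write n = 84q. Since 84 = 14·6, n = 6·(14q), so 6 ∣ n; and since 84 = 4·21, n = 21·(4q), so 21 ∣ n.

(←) This fails: take n = 42. Both 6 ∣ 42 and 21 ∣ 42, yet 42 is not a multiple of 84 (since 42 = 0·84 + 42), so 84 ∤ 42.

(⇒) holds; (⇐) fails.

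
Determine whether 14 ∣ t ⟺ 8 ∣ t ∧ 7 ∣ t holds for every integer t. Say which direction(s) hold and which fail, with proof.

(⇒) This fails: take t = 14. Certainly 14 ∣ 14, but 8 ∤ 14.

(⇐) Suppose 8 ∣ t and 7 ∣ t. Any common multiple of 8 and 7 is a multiple of their lcm; here gcd(8, 7) = 1, so lcm(8, 7) = 8·7 = 56, so 56 ∣ t. Since 14 ∣ 56, it follows that 14 ∣ t.

Only the converse holds.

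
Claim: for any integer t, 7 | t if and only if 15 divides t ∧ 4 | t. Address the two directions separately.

[⇒] This fails: take t = 7. Certainly 7 ∣ 7, but 15 ∤ 7.

[⇐] This fails: take t = 60. Both 15 ∣ 60 and 4 ∣ 60, yet 60 is not a multiple of 7 (since 60 = 8·7 + 4), so 7 ∤ 60.

Both directions fail.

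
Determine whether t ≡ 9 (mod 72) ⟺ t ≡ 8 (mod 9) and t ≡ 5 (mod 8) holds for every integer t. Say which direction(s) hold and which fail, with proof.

Neither implication holds.

(→) This fails: t = 9 gives 9 ≡ 9 (mod 72) but 9 ≡ 0 (mod 9), so the conjunction on the right does not hold.

(←) This fails: t = 53 satisfies both congruences on the right (53 ≡ 8 mod 9 and 53 ≡ 5 mod 8) yet 53 ≡ 53 (mod 72), not 9.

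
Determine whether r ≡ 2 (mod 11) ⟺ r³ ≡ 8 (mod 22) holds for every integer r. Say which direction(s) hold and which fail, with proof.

Not equivalent: only (⇐) holds.

(⇒) This fails: take r = 13. Then 13 ≡ 2 (mod 11), but 13³ = 2197 ≡ 19 (mod 22), not 8.

(⇐) Conversely, the residues r modulo 22 with r³ ≡ 8 (mod 22) are exactly {2}, and each is ≡ 2 (mod 11).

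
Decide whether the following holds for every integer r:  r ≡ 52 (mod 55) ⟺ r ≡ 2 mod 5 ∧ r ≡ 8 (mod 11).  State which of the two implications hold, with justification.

(⇒) Suppose r ≡ 52 (mod 55); write r = 55j + 52. Since 5 ∣ 55, reducing mod 5 gives r ≡ 52 ≡ 2 (mod 5); since 11 ∣ 55, reducing mod 11 gives r ≡ 52 ≡ 8 (mod 11).

(⇐) Conversely, if r ≡ 2 (mod 5) and r ≡ 8 (mod 11), then by the Chinese remainder theorem r ≡ 52 (mod 55). This is exactly r ≡ 52 (mod 55).

Both implications hold.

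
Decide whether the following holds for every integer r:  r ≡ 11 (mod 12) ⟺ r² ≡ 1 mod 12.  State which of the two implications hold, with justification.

(⟹) Suppose r ≡ 11 (mod 12). Write r = 12j + 11. Then (12j + 11)² = 144j² + 264j + 121 = 12(12j² + 22j + 10) + 1, so r² ≡ 1 (mod 12).

(⟸) This fails: take r = 1. Then 1² = 1 ≡ 1 (mod 12), yet 1 ≡ 1 (mod 12), not 11.

Only the forward implication holds.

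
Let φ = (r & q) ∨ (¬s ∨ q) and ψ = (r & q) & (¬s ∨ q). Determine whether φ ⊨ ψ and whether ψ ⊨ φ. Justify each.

(⇒) fails; (⇐) holds.

(→) This fails. Under q = F, s = F, r = F, the left side is true but the right side is false.

(←) Assume the antecedent. If q is true, (r & q) ∨ (¬s ∨ q) reduces to true regardless of the other variables. If q is false, the antecedent cannot hold. Either way (r & q) ∨ (¬s ∨ q) holds.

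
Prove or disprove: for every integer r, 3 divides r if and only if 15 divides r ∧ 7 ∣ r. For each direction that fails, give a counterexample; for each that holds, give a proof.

(⇒) fails; (⇐) holds.

Forward direction. This fails: take r = 3. Certainly 3 ∣ 3, but 15 ∤ 3.

Converse. Suppose 15 ∣ r and 7 ∣ r. Any common multiple of 15 and 7 is a multiple of their lcm; here gcd(15, 7) = 1, so lcm(15, 7) = 15·7 = 105, so 105 ∣ r. Since 3 ∣ 105, it follows that 3 ∣ r.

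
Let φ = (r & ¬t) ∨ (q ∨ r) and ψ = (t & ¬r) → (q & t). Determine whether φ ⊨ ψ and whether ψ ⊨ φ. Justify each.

Not equivalent: only (⇒) holds.

(⟹) Assume the antecedent. If q is true, (t & ¬r) → (q & t) reduces to true regardless of the other variables. If q is false, the antecedent forces (q = F, t = F, r = T) or (q = F, t = T, r = T), and (t & ¬r) → (q & t) holds there. Either way (t & ¬r) → (q & t) holds.

(⟸) This fails. Under q = F, t = F, r = F, the left side is false but the right side is true.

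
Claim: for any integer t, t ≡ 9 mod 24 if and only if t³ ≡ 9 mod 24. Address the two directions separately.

(⟸) Suppose t³ ≡ 9 (mod 24). The only residue r in {0, …, 23} with r³ ≡ 9 (mod 24) is r = 9, so t ≡ 9 (mod 24).

(⟹) Suppose t ≡ 9 mod 24. Write t = 24j + 9. Then (24j + 9)³ = 13824j³ + 15552j² + 5832j + 729 = 24(576j³ + 648j² + 243j + 30) + 9, so t³ ≡ 9 (mod 24).

Equivalent; both directions hold.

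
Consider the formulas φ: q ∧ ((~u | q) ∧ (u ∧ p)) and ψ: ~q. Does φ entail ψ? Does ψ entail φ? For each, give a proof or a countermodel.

(→) This fails. Under p = T, q = T, u = T, the left side is true but the right side is false.

(←) This fails. Under p = F, q = F, u = F, the left side is false but the right side is true.

Neither direction holds.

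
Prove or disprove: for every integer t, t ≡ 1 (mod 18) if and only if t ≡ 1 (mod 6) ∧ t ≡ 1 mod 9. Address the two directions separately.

Equivalent; both directions hold.

(⇒) Suppose t ≡ 1 (mod 18); write t = 18j + 1. Since 6 ∣ 18, reducing mod 6 gives t ≡ 1 (mod 6); since 9 ∣ 18, reducing mod 9 gives t ≡ 1 (mod 9).

(⇐) Conversely, if t ≡ 1 (mod 6) and t ≡ 1 (mod 9), then by the Chinese remainder theorem t ≡ 1 (mod 18). This is exactly t ≡ 1 (mod 18).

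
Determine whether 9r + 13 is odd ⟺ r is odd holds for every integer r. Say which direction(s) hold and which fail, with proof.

(⇒) fails and (⇐) fails.

[⇒] This fails: r = 6 gives 9r + 13 = 67, which is odd, but 6 is even, not odd.

[⇐] This also fails: r = 7 is odd, but 9r + 13 = 76 is even, not odd.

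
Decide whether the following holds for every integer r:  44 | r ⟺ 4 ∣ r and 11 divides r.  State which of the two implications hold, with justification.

(→) If 44 ∣ r, write r = 44q. Since 44 = 11·4, r = 4·(11q), so 4 ∣ r; and since 44 = 4·11, r = 11·(4q), so 11 ∣ r.

(←) Suppose 4 ∣ r and 11 ∣ r. Any common multiple of 4 and 11 is a multiple of their lcm; here gcd(4, 11) = 1, so lcm(4, 11) = 4·11 = 44, so 44 ∣ r.

Both directions hold.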